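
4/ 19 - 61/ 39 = -1003/ 741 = -1.35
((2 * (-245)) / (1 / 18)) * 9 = -79380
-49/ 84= -0.58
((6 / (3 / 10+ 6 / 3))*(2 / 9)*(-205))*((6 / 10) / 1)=-1640 / 23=-71.30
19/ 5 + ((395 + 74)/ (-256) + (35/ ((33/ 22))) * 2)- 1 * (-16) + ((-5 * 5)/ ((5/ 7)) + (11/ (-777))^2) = 22901004551/ 772773120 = 29.63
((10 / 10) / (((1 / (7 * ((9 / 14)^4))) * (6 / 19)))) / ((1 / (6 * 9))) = 1121931 / 5488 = 204.43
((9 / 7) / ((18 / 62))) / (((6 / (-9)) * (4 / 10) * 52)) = -465 / 1456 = -0.32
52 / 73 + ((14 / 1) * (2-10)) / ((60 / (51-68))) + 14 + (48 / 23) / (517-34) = 188344694 / 4054785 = 46.45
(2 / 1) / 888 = 1 / 444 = 0.00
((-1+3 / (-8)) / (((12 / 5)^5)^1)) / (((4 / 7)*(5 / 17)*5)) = -163625 / 7962624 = -0.02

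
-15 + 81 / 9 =-6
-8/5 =-1.60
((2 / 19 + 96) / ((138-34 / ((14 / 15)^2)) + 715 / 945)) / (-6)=-805266 / 5013625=-0.16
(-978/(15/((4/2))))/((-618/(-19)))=-6194/1545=-4.01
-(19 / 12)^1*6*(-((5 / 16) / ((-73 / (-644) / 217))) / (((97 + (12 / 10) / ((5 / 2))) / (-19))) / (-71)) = 1576532125 / 101047768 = 15.60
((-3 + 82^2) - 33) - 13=6675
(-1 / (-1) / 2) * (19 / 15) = 19 / 30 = 0.63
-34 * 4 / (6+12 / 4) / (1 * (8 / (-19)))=323 / 9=35.89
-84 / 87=-28 / 29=-0.97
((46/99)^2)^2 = 4477456/96059601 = 0.05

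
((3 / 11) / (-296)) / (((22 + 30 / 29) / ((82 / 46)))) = -3567 / 50025184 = -0.00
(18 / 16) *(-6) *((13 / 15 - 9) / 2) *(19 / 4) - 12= 118.39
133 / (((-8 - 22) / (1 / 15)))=-133 / 450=-0.30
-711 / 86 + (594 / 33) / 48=-2715 / 344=-7.89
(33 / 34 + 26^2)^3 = 12193998945913 / 39304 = 310248293.96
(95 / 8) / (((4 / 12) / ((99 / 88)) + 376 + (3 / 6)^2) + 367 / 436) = 279585 / 8885224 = 0.03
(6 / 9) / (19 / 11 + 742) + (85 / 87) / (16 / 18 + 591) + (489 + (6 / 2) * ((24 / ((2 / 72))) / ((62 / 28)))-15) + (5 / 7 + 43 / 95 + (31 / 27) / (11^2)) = 317648909069577266 / 193010515868115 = 1645.76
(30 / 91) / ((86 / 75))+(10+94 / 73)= 3306437 / 285649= 11.58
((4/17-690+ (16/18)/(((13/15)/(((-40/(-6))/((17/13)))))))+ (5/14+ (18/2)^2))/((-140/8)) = 1292009/37485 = 34.47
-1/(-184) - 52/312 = -89/552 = -0.16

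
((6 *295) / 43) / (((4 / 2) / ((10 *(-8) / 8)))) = -8850 / 43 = -205.81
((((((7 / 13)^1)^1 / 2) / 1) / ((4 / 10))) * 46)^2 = 648025 / 676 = 958.62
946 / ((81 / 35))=33110 / 81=408.77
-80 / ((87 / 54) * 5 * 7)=-288 / 203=-1.42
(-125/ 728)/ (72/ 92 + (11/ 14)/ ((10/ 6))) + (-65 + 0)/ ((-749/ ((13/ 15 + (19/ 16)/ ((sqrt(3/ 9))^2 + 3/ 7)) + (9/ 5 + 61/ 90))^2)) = 48434839648999/ 24847182397440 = 1.95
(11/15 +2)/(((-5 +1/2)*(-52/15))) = 41/234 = 0.18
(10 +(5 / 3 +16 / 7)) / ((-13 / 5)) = -1465 / 273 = -5.37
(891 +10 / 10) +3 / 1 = 895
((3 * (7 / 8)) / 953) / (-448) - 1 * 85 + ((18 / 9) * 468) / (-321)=-4590014273 / 52209152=-87.92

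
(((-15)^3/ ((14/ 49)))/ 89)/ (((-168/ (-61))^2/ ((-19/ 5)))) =5302425/ 79744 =66.49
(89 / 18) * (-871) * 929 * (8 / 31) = -288060604 / 279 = -1032475.28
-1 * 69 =-69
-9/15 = -3/5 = -0.60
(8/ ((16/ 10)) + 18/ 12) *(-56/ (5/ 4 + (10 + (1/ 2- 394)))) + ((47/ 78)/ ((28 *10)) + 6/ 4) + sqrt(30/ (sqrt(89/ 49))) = 81960943/ 33393360 + sqrt(210) *89^(3/ 4)/ 89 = 7.17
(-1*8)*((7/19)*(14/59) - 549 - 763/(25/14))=218862376/28025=7809.54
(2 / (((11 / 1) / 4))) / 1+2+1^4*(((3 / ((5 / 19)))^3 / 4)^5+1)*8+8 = 2396158378976261414297201123 / 42968750000000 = 55765140456174.81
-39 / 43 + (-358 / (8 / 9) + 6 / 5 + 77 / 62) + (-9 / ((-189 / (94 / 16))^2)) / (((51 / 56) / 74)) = -154926173413 / 385463610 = -401.92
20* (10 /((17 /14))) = 2800 /17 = 164.71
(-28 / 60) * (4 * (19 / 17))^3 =-41.70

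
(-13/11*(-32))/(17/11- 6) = -416/49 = -8.49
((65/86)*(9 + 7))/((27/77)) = 40040/1161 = 34.49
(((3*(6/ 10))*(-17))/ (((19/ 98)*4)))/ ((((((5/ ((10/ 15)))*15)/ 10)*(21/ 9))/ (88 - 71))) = -25.55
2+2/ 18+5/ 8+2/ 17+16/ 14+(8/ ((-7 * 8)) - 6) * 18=-913133/ 8568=-106.57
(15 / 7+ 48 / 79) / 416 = 117 / 17696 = 0.01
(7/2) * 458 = 1603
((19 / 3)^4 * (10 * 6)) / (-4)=-651605 / 27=-24133.52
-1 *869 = -869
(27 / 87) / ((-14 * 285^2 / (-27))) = 27 / 3664150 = 0.00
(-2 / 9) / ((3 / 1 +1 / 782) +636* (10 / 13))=-20332 / 45036279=-0.00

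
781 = 781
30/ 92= 15/ 46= 0.33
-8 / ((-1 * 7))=8 / 7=1.14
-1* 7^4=-2401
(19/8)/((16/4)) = 19/32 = 0.59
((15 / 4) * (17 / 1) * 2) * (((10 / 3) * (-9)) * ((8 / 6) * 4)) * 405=-8262000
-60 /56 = -1.07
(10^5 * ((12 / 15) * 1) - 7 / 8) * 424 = 33919629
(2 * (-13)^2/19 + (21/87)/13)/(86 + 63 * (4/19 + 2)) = 127559/1613560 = 0.08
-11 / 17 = -0.65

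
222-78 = 144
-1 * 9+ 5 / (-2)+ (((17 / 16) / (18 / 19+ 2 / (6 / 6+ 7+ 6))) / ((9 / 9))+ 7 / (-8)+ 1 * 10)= -3249 / 2320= -1.40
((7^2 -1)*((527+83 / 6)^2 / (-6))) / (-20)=2106005 / 18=117000.28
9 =9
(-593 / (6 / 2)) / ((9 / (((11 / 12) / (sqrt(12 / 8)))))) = -6523 *sqrt(6) / 972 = -16.44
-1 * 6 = -6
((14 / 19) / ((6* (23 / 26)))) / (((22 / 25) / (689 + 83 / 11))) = 5810350 / 52877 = 109.88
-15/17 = -0.88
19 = 19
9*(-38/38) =-9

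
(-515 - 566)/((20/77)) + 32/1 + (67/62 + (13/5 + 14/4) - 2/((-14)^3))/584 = -512898750993/124193440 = -4129.84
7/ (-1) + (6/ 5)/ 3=-33/ 5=-6.60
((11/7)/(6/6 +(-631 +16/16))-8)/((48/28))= -11745/2516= -4.67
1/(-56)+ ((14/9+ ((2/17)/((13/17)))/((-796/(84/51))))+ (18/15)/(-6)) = 148217929/110827080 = 1.34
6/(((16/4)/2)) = 3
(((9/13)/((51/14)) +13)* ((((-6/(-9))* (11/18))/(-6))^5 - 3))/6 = -4415123150405/669462604992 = -6.60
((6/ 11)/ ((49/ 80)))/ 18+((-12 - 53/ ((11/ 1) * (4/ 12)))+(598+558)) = 1826555/ 1617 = 1129.59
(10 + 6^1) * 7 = 112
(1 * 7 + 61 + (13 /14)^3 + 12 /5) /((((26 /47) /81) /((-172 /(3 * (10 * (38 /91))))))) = -53305028991 /372400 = -143139.18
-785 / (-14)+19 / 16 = 6413 / 112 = 57.26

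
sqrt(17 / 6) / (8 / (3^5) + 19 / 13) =1053 * sqrt(102) / 9442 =1.13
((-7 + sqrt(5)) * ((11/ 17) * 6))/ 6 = -77/ 17 + 11 * sqrt(5)/ 17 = -3.08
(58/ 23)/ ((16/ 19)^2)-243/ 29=-411791/ 85376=-4.82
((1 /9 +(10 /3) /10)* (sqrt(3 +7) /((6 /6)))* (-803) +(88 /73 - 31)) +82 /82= -3212* sqrt(10) /9 - 2102 /73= -1157.38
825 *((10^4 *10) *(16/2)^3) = 42240000000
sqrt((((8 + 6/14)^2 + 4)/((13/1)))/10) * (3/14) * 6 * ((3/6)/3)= 3 * sqrt(478010)/12740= 0.16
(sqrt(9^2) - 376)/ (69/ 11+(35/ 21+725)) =-12111/ 24187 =-0.50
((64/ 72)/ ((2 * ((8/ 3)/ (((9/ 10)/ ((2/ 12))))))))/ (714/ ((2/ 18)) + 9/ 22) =11/ 78545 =0.00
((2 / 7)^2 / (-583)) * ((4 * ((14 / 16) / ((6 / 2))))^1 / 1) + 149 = 1824205 / 12243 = 149.00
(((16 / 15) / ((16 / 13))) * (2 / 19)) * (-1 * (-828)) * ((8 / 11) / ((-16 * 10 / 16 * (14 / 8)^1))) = -114816 / 36575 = -3.14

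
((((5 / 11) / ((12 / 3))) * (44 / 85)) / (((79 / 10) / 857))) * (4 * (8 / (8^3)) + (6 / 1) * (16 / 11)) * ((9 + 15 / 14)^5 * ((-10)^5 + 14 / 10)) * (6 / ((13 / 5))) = -358204937956336960515 / 267068032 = -1341249775474.20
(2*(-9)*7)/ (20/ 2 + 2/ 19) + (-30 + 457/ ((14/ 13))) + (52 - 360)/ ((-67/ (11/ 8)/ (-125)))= -6126619/ 15008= -408.22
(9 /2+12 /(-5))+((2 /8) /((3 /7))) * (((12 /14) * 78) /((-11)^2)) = 2931 /1210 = 2.42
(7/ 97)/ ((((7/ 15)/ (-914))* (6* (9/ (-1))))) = 2285/ 873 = 2.62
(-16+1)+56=41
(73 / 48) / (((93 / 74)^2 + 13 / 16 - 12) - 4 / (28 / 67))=-699559 / 8822259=-0.08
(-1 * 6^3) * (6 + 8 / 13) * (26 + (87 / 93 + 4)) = -17814384 / 403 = -44204.43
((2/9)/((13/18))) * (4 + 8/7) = 144/91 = 1.58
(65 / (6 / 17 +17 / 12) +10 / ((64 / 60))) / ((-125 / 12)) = -79893 / 18050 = -4.43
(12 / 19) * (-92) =-1104 / 19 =-58.11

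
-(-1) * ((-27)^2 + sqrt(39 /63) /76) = sqrt(273) /1596 + 729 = 729.01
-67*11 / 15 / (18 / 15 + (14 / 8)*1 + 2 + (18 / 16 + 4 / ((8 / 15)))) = -5896 / 1629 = -3.62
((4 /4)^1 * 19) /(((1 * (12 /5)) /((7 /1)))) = 665 /12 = 55.42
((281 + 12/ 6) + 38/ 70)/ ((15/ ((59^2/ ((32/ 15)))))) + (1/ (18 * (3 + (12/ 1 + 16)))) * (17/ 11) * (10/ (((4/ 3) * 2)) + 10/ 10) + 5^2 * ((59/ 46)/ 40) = 30844.96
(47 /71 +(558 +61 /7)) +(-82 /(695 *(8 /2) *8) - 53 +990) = 1504.37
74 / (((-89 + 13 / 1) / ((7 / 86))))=-259 / 3268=-0.08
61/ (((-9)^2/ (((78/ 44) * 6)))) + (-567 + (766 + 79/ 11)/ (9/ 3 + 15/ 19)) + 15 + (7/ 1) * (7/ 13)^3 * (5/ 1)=-582023305/ 1740024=-334.49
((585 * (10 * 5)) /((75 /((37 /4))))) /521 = 7215 /1042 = 6.92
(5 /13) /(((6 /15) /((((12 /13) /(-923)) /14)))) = -0.00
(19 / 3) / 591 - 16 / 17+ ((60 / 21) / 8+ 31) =30.43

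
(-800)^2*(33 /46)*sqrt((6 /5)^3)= 2534400*sqrt(30) /23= 603542.63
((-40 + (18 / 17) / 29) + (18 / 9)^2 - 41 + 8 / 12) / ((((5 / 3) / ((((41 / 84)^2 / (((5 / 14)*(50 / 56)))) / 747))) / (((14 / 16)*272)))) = -1327823581 / 121854375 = -10.90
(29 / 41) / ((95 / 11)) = 319 / 3895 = 0.08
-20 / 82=-10 / 41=-0.24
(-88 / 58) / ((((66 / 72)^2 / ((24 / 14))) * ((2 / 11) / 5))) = -17280 / 203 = -85.12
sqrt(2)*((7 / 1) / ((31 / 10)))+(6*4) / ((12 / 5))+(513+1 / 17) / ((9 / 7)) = 70*sqrt(2) / 31+62584 / 153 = 412.24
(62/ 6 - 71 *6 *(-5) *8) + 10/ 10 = 51154/ 3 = 17051.33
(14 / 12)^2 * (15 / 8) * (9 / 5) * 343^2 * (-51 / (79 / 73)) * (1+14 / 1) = -965805935535 / 2528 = -382043487.16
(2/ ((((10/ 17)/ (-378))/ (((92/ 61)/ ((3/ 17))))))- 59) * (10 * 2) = -13472332/ 61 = -220857.90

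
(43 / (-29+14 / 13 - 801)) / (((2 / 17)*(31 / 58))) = -275587 / 334056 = -0.82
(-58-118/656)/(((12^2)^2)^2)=-6361/47011332096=-0.00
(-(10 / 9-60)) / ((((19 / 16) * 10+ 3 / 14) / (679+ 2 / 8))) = 20160140 / 6093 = 3308.74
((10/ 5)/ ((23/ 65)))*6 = 780/ 23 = 33.91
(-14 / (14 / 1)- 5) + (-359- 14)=-379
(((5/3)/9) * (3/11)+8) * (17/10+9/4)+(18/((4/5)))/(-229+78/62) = 44313773/1397880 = 31.70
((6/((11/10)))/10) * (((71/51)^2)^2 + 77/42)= 75629099/24805737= 3.05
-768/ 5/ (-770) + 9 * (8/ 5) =28104/ 1925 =14.60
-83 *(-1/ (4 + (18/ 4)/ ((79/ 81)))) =9.64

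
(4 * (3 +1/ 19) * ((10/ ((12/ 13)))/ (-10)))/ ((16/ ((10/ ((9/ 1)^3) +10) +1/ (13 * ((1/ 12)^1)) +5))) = -4379957/ 332424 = -13.18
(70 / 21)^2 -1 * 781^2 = -609949.89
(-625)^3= -244140625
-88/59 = -1.49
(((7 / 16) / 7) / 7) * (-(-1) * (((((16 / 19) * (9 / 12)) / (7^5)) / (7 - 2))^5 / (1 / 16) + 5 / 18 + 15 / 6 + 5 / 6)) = 674500666954018902343797799929241 / 20919897608912340109616864925900000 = 0.03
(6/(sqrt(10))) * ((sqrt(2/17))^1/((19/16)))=96 * sqrt(85)/1615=0.55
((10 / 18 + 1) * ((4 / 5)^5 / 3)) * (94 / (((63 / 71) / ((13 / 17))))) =177688576 / 12909375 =13.76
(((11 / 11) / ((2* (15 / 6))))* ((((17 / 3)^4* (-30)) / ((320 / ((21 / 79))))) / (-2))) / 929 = 584647 / 211366080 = 0.00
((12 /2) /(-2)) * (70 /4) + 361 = 617 /2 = 308.50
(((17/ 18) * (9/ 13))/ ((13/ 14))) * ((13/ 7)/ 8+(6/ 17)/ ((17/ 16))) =9133/ 22984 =0.40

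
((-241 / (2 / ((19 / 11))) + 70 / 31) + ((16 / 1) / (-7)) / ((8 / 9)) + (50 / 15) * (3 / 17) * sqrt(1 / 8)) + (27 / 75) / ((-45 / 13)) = -124454437 / 596750 + 5 * sqrt(2) / 34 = -208.35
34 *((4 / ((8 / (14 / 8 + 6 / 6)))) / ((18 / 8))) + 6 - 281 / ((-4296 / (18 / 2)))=352699 / 12888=27.37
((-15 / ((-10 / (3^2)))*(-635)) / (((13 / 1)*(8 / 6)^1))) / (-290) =10287 / 6032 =1.71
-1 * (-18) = 18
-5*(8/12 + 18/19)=-460/57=-8.07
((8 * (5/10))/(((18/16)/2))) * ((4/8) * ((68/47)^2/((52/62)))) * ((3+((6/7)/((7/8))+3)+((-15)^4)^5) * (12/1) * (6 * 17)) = 5082292677080009179687606675458048/1407133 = 3611806898907217142720416000.00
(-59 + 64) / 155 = 1 / 31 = 0.03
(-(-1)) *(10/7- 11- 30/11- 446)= -35289/77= -458.30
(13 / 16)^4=28561 / 65536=0.44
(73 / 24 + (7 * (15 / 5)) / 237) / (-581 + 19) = -5935 / 1065552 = -0.01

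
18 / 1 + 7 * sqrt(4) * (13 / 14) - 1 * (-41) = 72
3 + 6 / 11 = 39 / 11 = 3.55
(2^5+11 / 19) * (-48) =-29712 / 19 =-1563.79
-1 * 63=-63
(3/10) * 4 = 6/5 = 1.20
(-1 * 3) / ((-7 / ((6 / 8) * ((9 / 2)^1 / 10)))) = 81 / 560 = 0.14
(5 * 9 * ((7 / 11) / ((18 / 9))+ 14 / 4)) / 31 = 1890 / 341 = 5.54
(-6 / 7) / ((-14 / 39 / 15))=1755 / 49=35.82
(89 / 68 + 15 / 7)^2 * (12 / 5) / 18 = 2699449 / 1699320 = 1.59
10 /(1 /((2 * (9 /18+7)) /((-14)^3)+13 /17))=177085 /23324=7.59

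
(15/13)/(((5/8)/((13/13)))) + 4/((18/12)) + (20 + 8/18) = 2920/117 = 24.96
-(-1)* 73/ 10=73/ 10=7.30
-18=-18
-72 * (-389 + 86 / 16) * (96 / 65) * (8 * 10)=42425856 / 13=3263527.38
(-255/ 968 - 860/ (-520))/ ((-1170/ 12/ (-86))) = 752371/ 613470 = 1.23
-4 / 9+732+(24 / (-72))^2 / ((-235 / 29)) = 515737 / 705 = 731.54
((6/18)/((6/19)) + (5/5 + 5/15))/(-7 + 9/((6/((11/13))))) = -559/1341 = -0.42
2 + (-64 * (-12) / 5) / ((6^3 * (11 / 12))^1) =458 / 165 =2.78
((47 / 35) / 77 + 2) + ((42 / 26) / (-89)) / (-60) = 25166209 / 12472460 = 2.02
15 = 15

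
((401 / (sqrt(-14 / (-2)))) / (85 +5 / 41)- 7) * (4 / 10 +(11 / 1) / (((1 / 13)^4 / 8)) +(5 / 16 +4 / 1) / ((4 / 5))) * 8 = -5629957291 / 40 +13223161117333 * sqrt(7) / 977200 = -104947462.91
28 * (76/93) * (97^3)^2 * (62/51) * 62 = 219797988884625088/153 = 1436588162644608.42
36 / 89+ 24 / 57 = 1396 / 1691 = 0.83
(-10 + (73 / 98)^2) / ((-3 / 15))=453555 / 9604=47.23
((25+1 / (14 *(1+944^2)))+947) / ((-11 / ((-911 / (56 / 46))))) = 254088488399041 / 3842582744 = 66124.40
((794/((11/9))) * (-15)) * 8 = -77956.36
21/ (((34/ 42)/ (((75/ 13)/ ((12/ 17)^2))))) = 62475/ 208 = 300.36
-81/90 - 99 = -999/10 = -99.90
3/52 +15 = 15.06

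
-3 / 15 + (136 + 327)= 2314 / 5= 462.80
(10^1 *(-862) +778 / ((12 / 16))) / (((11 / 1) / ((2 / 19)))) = -4136 / 57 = -72.56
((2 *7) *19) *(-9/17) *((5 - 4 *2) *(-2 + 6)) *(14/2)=201096/17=11829.18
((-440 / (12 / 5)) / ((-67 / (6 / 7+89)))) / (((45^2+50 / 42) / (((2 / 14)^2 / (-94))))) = -187 / 7097846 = -0.00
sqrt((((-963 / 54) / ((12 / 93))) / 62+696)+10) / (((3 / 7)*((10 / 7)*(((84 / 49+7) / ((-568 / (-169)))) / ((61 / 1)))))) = 24353*sqrt(101343) / 7605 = 1019.41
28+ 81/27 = 31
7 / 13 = 0.54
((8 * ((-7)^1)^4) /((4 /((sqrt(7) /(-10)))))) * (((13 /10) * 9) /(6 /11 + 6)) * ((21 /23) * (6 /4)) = -21630609 * sqrt(7) /18400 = -3110.28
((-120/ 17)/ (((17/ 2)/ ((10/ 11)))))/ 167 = -2400/ 530893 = -0.00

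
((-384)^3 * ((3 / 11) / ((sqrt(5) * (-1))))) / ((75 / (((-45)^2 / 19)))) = 9814030.51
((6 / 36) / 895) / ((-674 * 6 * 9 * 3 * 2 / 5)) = -1 / 234535824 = -0.00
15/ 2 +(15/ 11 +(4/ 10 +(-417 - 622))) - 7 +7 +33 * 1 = -996.74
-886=-886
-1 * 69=-69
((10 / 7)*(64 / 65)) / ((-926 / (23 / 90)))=-736 / 1895985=-0.00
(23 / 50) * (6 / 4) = 69 / 100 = 0.69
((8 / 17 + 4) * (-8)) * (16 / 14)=-4864 / 119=-40.87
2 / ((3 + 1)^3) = 1 / 32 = 0.03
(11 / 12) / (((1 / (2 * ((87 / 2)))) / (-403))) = -128557 / 4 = -32139.25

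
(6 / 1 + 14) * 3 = 60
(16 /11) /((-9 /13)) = -208 /99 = -2.10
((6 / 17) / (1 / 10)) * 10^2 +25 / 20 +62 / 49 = 1184381 / 3332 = 355.46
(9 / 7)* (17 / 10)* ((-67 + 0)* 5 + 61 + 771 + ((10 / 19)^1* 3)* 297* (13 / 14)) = 2038.07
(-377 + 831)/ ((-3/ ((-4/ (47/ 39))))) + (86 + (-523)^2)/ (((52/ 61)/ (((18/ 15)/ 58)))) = 17457703/ 2444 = 7143.09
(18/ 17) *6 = 108/ 17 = 6.35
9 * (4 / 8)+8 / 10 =53 / 10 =5.30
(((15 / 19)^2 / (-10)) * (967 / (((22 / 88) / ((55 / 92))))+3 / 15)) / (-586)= 598383 / 2432779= 0.25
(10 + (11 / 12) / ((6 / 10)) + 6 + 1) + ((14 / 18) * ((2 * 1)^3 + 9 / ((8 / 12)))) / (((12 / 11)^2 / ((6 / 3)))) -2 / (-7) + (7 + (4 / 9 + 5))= 538519 / 9072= 59.36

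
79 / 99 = 0.80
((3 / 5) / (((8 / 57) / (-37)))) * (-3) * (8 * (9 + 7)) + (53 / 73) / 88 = 1950943369 / 32120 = 60739.21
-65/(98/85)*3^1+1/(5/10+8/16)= -16477/98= -168.13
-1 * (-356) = 356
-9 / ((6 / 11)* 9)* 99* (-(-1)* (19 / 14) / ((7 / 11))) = -75867 / 196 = -387.08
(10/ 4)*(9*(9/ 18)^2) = 45/ 8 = 5.62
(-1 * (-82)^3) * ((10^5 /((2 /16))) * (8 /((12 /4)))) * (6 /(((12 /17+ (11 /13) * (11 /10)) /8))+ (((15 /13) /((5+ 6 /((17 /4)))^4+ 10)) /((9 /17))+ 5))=2426440348507264196096000000 /60090032680119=40380080360815.99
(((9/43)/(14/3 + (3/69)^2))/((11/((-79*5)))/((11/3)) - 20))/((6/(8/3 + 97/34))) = -352924995/171209928148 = -0.00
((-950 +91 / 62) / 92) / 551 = -58809 / 3142904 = -0.02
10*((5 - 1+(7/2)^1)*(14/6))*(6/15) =70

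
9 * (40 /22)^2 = 3600 /121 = 29.75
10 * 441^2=1944810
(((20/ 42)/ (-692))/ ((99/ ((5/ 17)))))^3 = -15625/ 1828683424998815521752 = -0.00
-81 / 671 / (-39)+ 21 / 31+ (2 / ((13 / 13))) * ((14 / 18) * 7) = 28156654 / 2433717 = 11.57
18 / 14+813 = 5700 / 7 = 814.29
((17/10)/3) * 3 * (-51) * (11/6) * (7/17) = -1309/20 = -65.45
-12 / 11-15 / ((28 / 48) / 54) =-107004 / 77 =-1389.66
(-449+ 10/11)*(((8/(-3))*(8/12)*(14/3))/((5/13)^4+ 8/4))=10511361952/5716953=1838.63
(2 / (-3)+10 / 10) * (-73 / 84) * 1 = -73 / 252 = -0.29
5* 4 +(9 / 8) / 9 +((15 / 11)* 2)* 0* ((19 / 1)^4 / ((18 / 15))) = 161 / 8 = 20.12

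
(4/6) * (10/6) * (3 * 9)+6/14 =213/7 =30.43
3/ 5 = 0.60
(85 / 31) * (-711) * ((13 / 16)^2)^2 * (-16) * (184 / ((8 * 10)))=7939986561 / 253952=31265.70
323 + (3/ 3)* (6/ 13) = 4205/ 13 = 323.46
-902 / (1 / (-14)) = 12628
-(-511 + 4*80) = 191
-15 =-15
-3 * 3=-9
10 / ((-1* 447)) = -10 / 447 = -0.02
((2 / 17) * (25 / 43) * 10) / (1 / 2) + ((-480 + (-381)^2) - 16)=105751115 / 731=144666.37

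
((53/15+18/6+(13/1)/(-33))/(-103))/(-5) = 0.01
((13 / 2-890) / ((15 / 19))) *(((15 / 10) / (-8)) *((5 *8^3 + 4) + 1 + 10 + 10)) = 17357241 / 32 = 542413.78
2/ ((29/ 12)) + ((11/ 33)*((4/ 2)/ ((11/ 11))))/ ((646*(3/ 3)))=23285/ 28101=0.83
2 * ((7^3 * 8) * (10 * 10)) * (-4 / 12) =-548800 / 3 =-182933.33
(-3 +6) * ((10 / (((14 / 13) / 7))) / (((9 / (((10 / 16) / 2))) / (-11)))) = -3575 / 48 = -74.48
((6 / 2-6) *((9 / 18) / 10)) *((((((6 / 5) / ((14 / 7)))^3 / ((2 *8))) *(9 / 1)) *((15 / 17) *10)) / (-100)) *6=6561 / 680000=0.01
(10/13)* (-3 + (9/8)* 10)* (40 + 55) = 15675/26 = 602.88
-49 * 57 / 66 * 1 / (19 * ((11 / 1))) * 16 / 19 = -392 / 2299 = -0.17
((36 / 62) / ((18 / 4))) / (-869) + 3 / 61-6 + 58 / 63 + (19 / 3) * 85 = 55211034104 / 103526577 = 533.30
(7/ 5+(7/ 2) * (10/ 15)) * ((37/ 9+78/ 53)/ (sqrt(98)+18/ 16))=-1193024/ 4921845+66809344 * sqrt(2)/ 44296605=1.89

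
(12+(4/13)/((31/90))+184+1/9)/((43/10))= 45.81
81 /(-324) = -1 /4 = -0.25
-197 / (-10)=197 / 10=19.70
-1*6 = -6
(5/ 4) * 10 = 25/ 2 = 12.50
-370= -370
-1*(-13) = 13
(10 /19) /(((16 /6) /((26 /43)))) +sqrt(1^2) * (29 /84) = 31883 /68628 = 0.46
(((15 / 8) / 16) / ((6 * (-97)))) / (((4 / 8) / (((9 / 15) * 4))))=-3 / 3104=-0.00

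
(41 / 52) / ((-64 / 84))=-861 / 832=-1.03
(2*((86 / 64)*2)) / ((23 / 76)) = 817 / 46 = 17.76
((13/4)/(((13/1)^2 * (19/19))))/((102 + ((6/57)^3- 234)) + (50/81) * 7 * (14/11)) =-6111369/40200392960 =-0.00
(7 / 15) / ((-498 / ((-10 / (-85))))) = -0.00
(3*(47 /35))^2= 16.23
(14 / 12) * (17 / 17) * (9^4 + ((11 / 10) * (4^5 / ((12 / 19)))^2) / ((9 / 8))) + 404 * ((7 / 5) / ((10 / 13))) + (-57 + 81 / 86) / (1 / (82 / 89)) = 3007028.16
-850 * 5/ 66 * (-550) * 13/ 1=1381250/ 3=460416.67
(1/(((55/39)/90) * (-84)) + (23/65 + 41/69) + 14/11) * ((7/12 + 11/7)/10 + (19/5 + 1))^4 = 28901291884502902073/31261342694400000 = 924.51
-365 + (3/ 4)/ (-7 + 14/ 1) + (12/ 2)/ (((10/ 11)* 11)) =-51001/ 140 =-364.29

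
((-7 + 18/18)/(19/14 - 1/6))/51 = -0.10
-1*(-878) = 878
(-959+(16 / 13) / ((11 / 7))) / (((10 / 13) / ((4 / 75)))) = -3654 / 55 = -66.44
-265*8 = -2120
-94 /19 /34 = -47 /323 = -0.15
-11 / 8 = -1.38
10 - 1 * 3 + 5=12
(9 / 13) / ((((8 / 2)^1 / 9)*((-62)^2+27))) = 81 / 201292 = 0.00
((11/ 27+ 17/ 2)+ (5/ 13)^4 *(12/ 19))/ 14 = 261423979/ 410250204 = 0.64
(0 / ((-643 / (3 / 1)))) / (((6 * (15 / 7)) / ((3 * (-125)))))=0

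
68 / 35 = 1.94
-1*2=-2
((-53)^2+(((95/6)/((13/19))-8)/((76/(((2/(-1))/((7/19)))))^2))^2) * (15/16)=3282645722285/1246522368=2633.44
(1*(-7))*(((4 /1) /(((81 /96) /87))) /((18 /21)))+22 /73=-3367.99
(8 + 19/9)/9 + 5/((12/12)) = 496/81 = 6.12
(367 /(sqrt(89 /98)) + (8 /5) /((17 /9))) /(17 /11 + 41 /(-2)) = -56518 * sqrt(178) /37113 - 528 /11815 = -20.36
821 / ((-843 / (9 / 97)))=-2463 / 27257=-0.09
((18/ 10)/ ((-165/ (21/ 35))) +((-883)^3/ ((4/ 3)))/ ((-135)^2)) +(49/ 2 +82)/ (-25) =-37871298523/ 1336500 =-28336.18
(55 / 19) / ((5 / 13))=143 / 19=7.53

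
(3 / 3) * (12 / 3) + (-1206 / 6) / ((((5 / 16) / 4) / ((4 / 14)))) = -25588 / 35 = -731.09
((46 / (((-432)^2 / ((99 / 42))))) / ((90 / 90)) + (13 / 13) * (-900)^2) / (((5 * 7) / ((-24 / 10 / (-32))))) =352719360253 / 203212800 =1735.71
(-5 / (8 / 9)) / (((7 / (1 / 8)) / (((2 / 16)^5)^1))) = -45 / 14680064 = -0.00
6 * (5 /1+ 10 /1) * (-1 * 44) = -3960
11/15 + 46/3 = 241/15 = 16.07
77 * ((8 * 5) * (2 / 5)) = 1232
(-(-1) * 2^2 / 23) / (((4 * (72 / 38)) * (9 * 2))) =19 / 14904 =0.00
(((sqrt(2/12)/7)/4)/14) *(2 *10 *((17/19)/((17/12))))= 5 *sqrt(6)/931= 0.01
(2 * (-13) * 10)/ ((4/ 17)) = -1105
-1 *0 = 0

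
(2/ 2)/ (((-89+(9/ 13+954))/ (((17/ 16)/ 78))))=1/ 63552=0.00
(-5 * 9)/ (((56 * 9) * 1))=-5/ 56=-0.09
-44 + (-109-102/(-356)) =-27183/178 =-152.71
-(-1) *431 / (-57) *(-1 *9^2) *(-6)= -69822 / 19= -3674.84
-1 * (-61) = 61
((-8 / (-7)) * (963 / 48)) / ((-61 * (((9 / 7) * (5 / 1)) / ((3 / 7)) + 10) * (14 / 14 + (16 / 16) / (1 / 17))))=-107 / 128100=-0.00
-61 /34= -1.79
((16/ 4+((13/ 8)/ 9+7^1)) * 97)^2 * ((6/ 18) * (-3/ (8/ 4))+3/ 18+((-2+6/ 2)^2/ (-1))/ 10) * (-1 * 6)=15852894785/ 5184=3058042.98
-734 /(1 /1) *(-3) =2202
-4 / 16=-1 / 4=-0.25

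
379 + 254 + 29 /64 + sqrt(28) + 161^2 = 2 * sqrt(7) + 1699485 /64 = 26559.74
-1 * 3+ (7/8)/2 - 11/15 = -791/240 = -3.30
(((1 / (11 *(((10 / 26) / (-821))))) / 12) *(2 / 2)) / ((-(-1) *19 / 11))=-10673 / 1140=-9.36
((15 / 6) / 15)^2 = 1 / 36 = 0.03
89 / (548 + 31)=89 / 579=0.15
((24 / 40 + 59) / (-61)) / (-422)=149 / 64355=0.00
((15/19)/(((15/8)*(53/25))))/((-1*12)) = -50/3021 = -0.02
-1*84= -84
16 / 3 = 5.33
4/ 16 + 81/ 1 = 81.25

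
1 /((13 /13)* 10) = 1 /10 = 0.10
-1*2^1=-2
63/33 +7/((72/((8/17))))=3290/1683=1.95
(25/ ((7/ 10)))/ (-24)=-125/ 84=-1.49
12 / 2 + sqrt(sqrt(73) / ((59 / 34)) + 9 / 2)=9.07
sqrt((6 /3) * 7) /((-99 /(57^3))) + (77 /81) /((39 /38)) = 2926 /3159-20577 * sqrt(14) /11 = -6998.35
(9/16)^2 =81/256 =0.32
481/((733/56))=26936/733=36.75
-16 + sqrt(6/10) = -15.23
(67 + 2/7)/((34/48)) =11304/119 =94.99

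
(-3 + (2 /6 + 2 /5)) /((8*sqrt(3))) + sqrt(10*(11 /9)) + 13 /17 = -17*sqrt(3) /180 + 13 /17 + sqrt(110) /3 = 4.10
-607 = -607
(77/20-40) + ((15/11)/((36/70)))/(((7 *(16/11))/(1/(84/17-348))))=-36.15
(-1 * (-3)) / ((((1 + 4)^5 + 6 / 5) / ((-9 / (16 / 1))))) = -135 / 250096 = -0.00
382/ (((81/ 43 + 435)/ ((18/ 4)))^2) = 3178431/ 78425288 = 0.04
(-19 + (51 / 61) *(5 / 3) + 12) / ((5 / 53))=-18126 / 305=-59.43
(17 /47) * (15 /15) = 17 /47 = 0.36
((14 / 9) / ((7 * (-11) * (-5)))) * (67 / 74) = 67 / 18315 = 0.00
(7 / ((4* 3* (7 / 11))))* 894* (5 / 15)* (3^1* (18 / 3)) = 4917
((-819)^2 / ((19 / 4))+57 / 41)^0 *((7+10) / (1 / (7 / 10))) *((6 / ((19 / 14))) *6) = 29988 / 95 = 315.66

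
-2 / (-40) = 1 / 20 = 0.05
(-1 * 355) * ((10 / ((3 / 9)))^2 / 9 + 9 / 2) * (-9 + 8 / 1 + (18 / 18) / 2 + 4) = -519365 / 4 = -129841.25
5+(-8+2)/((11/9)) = 1/11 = 0.09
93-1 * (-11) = 104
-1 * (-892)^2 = -795664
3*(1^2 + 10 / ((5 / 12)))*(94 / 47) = 150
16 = 16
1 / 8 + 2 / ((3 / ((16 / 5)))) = 271 / 120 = 2.26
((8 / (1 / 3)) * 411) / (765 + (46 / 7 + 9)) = 8631 / 683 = 12.64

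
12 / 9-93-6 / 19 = -5243 / 57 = -91.98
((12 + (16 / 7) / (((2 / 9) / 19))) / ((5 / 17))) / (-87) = -8228 / 1015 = -8.11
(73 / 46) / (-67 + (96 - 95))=-0.02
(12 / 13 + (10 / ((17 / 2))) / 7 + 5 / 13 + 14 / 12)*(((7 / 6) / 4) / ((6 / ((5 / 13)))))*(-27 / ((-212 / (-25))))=-3065875 / 19490432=-0.16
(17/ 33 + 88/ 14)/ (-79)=-1571/ 18249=-0.09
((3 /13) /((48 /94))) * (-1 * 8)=-47 /13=-3.62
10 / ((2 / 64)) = 320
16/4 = 4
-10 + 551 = 541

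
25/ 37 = 0.68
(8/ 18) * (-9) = -4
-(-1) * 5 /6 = 5 /6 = 0.83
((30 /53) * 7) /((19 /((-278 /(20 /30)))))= -87570 /1007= -86.96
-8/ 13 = -0.62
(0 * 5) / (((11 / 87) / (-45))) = 0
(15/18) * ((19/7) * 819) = 3705/2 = 1852.50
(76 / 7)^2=5776 / 49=117.88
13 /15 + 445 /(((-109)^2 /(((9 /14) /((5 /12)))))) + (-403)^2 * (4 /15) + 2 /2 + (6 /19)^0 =54031925483 /1247505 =43311.99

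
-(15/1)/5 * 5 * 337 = -5055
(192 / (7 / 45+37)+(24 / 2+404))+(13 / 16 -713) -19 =-310.02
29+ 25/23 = 692/23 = 30.09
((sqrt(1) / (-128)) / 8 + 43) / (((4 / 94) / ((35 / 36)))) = 24143665 / 24576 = 982.41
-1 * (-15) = 15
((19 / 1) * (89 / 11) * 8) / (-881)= -13528 / 9691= -1.40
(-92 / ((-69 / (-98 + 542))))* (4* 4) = 9472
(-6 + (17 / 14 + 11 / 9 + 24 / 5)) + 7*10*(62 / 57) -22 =662861 / 11970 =55.38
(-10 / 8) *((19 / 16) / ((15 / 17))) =-1.68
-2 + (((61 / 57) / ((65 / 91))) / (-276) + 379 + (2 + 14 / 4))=30087023 / 78660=382.49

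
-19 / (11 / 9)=-15.55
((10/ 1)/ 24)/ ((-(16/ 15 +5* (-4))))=25/ 1136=0.02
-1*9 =-9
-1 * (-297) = 297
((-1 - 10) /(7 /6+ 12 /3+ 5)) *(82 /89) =-5412 /5429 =-1.00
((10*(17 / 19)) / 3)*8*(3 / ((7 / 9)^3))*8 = 7931520 / 6517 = 1217.05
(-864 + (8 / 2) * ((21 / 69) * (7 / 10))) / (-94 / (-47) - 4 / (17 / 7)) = -843727 / 345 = -2445.59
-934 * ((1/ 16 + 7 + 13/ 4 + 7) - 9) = -62111/ 8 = -7763.88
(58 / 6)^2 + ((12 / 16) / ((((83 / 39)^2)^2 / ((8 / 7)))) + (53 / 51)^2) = 81712158751172 / 864073650447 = 94.57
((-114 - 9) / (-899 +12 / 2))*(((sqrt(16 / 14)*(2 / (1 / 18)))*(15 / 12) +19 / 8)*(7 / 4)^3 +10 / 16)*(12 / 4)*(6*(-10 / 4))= -12204675*sqrt(14) / 28576 - 37842795 / 457216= -1680.81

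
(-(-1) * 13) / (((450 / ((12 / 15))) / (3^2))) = 26 / 125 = 0.21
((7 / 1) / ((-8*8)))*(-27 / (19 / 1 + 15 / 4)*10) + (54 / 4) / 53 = 8559 / 5512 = 1.55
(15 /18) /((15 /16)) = 8 /9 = 0.89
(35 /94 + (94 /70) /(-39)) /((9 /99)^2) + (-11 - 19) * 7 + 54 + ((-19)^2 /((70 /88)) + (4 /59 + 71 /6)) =442378214 /1261715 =350.62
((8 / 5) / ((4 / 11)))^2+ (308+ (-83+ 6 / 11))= 67349 / 275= 244.91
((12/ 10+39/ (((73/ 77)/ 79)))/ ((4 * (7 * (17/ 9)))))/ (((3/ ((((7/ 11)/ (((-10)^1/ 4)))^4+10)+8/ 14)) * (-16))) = -13.54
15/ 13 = 1.15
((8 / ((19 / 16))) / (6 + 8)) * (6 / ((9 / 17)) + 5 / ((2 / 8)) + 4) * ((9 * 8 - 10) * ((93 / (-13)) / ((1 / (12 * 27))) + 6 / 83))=-350629764608 / 143507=-2443293.81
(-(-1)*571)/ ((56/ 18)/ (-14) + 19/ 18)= 3426/ 5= 685.20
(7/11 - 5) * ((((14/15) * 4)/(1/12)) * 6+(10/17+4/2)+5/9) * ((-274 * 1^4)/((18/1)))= 456017104/25245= 18063.66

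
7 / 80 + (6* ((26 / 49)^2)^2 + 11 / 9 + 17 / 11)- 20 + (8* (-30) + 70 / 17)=-196023649994939 / 776172806640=-252.55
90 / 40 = 9 / 4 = 2.25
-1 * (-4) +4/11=48/11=4.36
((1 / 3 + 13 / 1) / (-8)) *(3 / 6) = -5 / 6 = -0.83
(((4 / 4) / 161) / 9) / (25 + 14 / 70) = 5 / 182574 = 0.00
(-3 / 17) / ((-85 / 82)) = 246 / 1445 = 0.17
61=61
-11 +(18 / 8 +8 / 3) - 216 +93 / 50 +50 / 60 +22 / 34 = -371863 / 1700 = -218.74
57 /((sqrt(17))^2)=57 /17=3.35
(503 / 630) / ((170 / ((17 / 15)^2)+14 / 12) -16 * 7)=8551 / 230475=0.04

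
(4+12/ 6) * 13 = 78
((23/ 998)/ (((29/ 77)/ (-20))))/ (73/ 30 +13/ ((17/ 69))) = -9032100/ 407373121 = -0.02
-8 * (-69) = 552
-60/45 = -4/3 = -1.33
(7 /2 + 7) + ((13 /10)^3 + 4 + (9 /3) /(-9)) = 49091 /3000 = 16.36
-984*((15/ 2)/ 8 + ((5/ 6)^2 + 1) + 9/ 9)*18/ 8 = -64329/ 8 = -8041.12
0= 0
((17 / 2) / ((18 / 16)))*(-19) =-143.56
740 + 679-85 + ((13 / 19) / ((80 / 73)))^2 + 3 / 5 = 3084360441 / 2310400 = 1334.99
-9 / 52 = -0.17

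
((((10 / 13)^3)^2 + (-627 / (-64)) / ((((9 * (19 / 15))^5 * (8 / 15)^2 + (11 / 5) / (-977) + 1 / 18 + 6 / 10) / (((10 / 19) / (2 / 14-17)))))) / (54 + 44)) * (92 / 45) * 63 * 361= 235906174506851568198146875 / 2400016018930619891953424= 98.29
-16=-16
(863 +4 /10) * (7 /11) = 30219 /55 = 549.44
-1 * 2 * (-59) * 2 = 236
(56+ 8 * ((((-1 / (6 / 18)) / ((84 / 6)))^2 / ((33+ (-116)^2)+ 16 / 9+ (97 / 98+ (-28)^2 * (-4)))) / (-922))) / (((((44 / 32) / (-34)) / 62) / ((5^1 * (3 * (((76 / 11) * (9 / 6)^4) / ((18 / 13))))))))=-115905787639464600 / 3562879529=-32531492.21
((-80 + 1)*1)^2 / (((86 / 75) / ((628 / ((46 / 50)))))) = 3674388750 / 989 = 3715256.57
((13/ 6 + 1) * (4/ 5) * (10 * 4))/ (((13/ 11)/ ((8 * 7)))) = 187264/ 39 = 4801.64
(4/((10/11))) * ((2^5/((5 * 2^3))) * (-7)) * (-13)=8008/25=320.32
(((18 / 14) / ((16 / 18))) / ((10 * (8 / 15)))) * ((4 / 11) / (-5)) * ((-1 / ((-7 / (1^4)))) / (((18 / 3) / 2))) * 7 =-81 / 12320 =-0.01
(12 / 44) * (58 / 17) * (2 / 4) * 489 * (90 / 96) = 638145 / 2992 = 213.28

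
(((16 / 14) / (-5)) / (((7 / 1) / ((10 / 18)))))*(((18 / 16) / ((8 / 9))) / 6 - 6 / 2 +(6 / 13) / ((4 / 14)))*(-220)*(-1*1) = 1705 / 364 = 4.68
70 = 70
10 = 10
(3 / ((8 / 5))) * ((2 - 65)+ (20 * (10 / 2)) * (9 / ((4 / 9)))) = 14715 / 4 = 3678.75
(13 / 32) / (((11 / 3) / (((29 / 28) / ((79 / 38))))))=0.06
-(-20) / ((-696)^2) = 5 / 121104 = 0.00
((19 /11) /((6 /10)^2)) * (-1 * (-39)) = 6175 /33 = 187.12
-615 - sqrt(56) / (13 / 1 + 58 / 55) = -615 - 110 * sqrt(14) / 773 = -615.53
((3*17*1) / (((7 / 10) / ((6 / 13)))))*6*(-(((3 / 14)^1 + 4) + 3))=-927180 / 637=-1455.54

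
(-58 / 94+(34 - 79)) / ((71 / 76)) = -162944 / 3337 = -48.83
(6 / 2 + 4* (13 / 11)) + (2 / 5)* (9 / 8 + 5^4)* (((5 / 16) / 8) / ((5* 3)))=8.38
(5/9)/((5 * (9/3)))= 1/27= 0.04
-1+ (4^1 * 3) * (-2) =-25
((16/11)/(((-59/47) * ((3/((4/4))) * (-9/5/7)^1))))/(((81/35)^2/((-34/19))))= -1096228000/2184399657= -0.50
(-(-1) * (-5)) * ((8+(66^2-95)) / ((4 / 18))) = -192105 / 2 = -96052.50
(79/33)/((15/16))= 1264/495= 2.55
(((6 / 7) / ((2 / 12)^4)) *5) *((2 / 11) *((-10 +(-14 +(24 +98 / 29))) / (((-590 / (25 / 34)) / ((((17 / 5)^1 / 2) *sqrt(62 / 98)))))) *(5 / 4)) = -24300 *sqrt(31) / 18821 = -7.19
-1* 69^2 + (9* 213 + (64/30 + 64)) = -41668/15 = -2777.87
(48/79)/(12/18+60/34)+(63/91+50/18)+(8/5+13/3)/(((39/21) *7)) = 5983373/1432665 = 4.18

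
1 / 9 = 0.11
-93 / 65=-1.43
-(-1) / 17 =1 / 17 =0.06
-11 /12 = -0.92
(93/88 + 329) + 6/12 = 29089/88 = 330.56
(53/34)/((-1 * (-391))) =53/13294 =0.00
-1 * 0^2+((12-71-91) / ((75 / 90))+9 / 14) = -2511 / 14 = -179.36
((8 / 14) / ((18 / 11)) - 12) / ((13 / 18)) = -1468 / 91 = -16.13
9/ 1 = 9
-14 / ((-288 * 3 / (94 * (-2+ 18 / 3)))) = 329 / 54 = 6.09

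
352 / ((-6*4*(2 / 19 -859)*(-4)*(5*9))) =-209 / 2203065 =-0.00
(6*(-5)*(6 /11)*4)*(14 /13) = -10080 /143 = -70.49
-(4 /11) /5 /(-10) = 2 /275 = 0.01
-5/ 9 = -0.56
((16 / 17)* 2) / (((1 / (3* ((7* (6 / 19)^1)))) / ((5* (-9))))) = -181440 / 323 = -561.73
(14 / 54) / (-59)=-7 / 1593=-0.00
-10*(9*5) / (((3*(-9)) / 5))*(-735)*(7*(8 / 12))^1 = -857500 / 3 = -285833.33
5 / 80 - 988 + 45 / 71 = -1121577 / 1136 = -987.30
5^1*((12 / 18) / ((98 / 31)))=155 / 147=1.05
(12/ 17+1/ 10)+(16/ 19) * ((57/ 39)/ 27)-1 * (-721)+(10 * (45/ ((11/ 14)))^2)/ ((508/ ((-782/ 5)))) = -8598161092141/ 916948890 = -9376.93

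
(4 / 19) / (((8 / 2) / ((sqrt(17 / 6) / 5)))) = sqrt(102) / 570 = 0.02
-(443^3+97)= -86938404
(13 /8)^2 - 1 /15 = 2471 /960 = 2.57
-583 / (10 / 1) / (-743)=583 / 7430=0.08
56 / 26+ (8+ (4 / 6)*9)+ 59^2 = 45463 / 13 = 3497.15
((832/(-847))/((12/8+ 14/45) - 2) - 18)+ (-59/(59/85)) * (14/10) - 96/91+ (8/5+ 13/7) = -121107594/935935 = -129.40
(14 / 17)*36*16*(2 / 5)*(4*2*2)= 3035.86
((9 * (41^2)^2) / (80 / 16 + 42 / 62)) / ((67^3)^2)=788387319 / 15920675261744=0.00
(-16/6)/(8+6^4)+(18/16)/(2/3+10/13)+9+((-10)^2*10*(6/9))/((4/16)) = 586334839/219072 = 2676.45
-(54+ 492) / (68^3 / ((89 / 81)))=-8099 / 4244832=-0.00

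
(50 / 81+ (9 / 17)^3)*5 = 1523495 / 397953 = 3.83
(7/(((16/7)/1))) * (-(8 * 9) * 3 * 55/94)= -72765/188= -387.05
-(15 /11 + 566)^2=-38950081 /121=-321901.50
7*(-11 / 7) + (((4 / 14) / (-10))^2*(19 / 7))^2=-808836514 / 73530625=-11.00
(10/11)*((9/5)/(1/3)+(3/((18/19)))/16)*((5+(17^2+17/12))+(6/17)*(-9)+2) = 161287175/107712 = 1497.39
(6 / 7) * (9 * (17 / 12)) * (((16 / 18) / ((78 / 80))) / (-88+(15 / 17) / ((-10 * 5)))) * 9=-1387200 / 1361633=-1.02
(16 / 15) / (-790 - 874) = -1 / 1560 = -0.00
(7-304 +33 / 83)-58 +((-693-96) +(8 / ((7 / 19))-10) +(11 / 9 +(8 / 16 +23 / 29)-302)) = -434109605 / 303282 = -1431.37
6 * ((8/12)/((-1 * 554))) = -2/277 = -0.01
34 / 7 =4.86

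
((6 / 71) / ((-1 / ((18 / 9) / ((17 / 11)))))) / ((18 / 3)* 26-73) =-132 / 100181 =-0.00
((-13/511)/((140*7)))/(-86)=13/43067080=0.00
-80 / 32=-5 / 2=-2.50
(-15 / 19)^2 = 225 / 361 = 0.62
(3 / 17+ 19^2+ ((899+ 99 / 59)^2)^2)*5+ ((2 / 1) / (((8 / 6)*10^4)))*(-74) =6778055588155342961539793 / 2059951370000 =3290395922383.03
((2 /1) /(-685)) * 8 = -0.02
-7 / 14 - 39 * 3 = -235 / 2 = -117.50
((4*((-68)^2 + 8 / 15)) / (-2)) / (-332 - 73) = 138736 / 6075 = 22.84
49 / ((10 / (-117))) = -573.30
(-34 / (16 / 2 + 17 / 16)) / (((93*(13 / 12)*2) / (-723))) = 13.46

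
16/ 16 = 1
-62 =-62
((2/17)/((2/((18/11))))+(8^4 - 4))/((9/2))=510148/561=909.35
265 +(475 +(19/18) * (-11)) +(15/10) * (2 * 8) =13543/18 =752.39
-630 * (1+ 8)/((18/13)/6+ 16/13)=-73710/19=-3879.47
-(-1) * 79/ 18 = 79/ 18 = 4.39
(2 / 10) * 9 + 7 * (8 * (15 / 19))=4371 / 95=46.01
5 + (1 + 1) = 7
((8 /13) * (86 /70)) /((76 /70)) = 0.70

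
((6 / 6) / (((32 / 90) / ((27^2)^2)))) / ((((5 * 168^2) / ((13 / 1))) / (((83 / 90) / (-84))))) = -21237957 / 14049280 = -1.51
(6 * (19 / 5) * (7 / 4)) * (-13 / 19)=-273 / 10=-27.30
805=805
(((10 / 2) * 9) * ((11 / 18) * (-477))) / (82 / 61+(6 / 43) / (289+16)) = -344072025 / 35272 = -9754.82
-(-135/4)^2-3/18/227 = -12411233/10896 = -1139.06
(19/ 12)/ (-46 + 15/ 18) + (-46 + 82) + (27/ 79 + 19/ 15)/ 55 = 1271489327/ 35324850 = 35.99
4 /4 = 1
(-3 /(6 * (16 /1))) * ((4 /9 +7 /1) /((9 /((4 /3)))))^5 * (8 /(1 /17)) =-5875744465664 /847288609443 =-6.93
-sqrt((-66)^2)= -66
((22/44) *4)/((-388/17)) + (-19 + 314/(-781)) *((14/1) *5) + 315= -158064107/151514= -1043.23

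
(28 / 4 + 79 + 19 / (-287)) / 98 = 24663 / 28126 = 0.88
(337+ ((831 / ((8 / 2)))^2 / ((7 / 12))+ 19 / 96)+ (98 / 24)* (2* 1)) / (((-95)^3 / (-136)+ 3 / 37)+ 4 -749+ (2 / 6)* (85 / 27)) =848342916891 / 63458012884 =13.37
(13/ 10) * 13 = 169/ 10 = 16.90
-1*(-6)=6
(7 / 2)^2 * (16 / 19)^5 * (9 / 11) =115605504 / 27237089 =4.24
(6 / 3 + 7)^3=729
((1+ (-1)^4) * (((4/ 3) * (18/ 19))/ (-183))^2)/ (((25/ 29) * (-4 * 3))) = -928/ 100746075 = -0.00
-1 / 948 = -0.00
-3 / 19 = -0.16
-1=-1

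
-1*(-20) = 20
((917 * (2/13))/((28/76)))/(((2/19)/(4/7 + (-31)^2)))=3497974.96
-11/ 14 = -0.79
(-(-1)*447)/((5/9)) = 4023/5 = 804.60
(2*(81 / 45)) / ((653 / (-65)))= -234 / 653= -0.36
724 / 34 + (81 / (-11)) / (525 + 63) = 780013 / 36652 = 21.28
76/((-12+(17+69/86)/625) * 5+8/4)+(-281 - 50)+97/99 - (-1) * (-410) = -15215858626/20524977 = -741.33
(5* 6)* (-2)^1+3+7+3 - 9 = -56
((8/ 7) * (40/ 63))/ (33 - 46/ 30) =200/ 8673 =0.02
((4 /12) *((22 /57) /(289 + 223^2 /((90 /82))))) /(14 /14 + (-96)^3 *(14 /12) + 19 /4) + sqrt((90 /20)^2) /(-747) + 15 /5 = 7999870779940925 /2671989033141662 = 2.99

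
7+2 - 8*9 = -63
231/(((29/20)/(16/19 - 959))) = -84107100/551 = -152644.46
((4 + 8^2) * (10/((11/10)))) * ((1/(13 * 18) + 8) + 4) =9550600/1287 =7420.82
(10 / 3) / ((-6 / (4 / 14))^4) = 10 / 583443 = 0.00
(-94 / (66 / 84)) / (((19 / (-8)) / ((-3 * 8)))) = -1208.96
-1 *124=-124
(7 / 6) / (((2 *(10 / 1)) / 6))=7 / 20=0.35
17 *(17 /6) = 289 /6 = 48.17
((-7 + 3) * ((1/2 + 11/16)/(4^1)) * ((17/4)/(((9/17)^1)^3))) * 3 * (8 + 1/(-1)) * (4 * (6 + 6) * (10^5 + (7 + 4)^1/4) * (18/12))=-5142869665.77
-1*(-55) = 55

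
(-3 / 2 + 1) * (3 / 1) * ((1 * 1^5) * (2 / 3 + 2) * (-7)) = 28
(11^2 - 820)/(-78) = 233/26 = 8.96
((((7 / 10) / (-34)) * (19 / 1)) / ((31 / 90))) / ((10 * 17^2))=-1197 / 3046060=-0.00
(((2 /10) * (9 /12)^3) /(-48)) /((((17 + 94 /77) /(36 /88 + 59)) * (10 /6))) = -247023 /71833600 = -0.00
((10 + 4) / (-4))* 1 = -3.50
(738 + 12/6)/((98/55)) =20350/49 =415.31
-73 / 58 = -1.26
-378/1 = -378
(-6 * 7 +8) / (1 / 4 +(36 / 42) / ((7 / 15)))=-6664 / 409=-16.29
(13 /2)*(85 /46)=1105 /92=12.01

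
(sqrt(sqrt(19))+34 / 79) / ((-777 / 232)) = -232 * 19^(1 / 4) / 777-7888 / 61383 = -0.75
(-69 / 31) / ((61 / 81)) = -5589 / 1891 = -2.96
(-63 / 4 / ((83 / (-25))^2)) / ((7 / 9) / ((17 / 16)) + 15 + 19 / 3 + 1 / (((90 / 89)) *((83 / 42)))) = -30121875 / 475693916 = -0.06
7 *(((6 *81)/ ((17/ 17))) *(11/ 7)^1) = 5346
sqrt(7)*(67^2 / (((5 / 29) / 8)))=1041448*sqrt(7) / 5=551082.48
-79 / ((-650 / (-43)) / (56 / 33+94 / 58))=-17.34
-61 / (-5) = 61 / 5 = 12.20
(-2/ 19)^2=4/ 361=0.01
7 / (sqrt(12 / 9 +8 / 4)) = 7 * sqrt(30) / 10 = 3.83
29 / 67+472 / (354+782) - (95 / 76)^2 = -54357 / 76112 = -0.71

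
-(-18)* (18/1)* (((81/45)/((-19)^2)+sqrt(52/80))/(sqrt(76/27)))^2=19683* sqrt(65)/171475+18526490343/247609900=75.75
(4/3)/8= 1/6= 0.17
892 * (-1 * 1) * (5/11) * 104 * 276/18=-21336640/33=-646564.85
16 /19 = 0.84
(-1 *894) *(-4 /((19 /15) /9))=25408.42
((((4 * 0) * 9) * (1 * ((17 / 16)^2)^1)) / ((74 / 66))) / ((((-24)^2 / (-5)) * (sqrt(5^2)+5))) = 0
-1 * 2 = -2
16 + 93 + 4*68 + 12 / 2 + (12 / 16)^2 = 6201 / 16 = 387.56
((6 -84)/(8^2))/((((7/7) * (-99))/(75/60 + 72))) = 3809/4224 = 0.90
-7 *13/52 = -7/4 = -1.75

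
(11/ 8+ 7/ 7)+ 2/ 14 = 141/ 56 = 2.52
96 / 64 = 3 / 2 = 1.50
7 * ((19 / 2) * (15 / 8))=1995 / 16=124.69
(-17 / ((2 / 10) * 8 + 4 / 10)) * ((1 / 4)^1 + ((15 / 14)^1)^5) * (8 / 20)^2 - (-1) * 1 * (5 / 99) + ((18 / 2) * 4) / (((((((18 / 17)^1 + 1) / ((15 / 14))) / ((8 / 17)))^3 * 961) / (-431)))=-10955164196371 / 4477203284400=-2.45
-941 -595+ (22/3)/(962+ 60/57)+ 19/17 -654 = -1021326764/466599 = -2188.87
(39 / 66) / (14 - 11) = 13 / 66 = 0.20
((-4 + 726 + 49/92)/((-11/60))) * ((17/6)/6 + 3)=-3776875/276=-13684.33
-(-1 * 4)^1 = 4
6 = 6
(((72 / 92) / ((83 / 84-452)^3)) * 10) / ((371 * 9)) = -338688 / 13256704510280675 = -0.00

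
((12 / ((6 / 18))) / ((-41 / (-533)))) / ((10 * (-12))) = -39 / 10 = -3.90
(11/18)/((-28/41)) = -451/504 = -0.89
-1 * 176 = -176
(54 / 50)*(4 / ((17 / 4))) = 432 / 425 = 1.02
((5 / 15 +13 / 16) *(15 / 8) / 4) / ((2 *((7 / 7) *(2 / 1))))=275 / 2048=0.13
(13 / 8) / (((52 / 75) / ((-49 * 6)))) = -11025 / 16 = -689.06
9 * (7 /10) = 63 /10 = 6.30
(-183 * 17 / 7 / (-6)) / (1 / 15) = 15555 / 14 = 1111.07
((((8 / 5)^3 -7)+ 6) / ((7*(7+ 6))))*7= 387 / 1625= 0.24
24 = 24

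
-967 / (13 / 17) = -16439 / 13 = -1264.54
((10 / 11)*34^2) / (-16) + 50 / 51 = -72595 / 1122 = -64.70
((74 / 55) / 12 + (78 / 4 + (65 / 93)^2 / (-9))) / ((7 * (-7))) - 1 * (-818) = 24502504399 / 29968785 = 817.60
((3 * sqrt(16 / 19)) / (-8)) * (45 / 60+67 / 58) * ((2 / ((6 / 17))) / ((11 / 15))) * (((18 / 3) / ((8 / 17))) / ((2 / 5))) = -14370525 * sqrt(19) / 387904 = -161.48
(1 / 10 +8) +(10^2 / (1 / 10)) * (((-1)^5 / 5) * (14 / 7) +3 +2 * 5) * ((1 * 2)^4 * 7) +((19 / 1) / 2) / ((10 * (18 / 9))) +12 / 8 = 56448403 / 40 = 1411210.08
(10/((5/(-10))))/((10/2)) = -4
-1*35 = -35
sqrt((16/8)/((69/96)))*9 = 72*sqrt(23)/23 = 15.01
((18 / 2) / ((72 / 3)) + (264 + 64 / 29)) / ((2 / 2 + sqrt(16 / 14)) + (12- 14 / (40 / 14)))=175336245 / 5234732- 1546175*sqrt(14) / 1308683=29.07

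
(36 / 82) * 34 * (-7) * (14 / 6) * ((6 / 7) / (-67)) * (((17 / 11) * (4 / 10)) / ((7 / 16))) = 665856 / 151085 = 4.41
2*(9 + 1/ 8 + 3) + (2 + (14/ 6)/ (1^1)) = 28.58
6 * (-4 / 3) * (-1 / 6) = 4 / 3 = 1.33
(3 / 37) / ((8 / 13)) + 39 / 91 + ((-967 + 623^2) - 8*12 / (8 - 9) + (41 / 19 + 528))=15266466259 / 39368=387788.72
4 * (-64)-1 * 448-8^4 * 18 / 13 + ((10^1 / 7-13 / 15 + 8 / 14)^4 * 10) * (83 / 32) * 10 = -1252536841 / 210600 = -5947.47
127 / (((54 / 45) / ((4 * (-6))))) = -2540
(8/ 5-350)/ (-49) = 7.11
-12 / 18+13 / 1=37 / 3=12.33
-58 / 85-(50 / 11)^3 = -10702198 / 113135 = -94.60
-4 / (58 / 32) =-64 / 29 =-2.21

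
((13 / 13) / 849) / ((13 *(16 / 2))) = 1 / 88296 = 0.00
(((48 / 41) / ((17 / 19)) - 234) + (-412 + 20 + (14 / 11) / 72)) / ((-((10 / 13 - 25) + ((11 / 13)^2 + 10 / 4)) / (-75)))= 728463857225 / 326752206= 2229.41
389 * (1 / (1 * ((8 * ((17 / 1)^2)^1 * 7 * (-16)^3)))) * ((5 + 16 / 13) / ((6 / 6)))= -31509 / 861765632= -0.00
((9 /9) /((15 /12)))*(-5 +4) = -4 /5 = -0.80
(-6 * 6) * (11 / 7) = -396 / 7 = -56.57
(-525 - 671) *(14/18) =-8372/9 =-930.22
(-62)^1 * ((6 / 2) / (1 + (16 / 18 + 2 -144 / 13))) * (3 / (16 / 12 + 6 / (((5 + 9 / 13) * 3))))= 46.08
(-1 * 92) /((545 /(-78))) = 7176 /545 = 13.17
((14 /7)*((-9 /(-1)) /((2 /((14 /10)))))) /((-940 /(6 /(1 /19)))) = -3591 /2350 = -1.53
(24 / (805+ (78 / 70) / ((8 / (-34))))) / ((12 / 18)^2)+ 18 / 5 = 2054466 / 560185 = 3.67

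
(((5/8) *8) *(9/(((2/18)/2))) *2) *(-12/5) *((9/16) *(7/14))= -2187/2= -1093.50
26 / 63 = 0.41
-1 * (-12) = 12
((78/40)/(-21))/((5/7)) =-13/100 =-0.13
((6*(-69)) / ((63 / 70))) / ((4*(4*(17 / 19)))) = -2185 / 68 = -32.13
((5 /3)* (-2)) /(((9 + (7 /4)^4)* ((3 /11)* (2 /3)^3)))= -2.24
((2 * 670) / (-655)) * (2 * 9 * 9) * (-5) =217080 / 131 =1657.10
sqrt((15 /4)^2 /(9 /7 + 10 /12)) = 15*sqrt(3738) /356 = 2.58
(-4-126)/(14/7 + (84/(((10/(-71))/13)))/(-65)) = -1625/1516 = -1.07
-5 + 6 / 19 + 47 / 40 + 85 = 61933 / 760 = 81.49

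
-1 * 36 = -36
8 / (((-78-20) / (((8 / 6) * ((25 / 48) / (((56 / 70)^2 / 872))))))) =-68125 / 882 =-77.24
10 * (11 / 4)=27.50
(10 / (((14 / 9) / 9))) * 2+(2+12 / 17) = 14092 / 119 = 118.42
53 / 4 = 13.25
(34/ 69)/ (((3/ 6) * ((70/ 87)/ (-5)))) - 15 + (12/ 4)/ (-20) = -68503/ 3220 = -21.27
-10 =-10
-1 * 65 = -65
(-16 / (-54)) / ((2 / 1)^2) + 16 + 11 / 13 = 5939 / 351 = 16.92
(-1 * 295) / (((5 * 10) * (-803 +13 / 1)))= 59 / 7900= 0.01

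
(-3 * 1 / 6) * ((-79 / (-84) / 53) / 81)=-0.00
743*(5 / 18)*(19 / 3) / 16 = 70585 / 864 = 81.70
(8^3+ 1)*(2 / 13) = 1026 / 13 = 78.92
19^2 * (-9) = -3249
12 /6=2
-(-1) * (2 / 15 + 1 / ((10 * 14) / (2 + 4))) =37 / 210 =0.18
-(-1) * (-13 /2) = -13 /2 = -6.50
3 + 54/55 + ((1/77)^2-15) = -326629/29645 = -11.02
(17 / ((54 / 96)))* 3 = 272 / 3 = 90.67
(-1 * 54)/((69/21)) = -378/23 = -16.43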